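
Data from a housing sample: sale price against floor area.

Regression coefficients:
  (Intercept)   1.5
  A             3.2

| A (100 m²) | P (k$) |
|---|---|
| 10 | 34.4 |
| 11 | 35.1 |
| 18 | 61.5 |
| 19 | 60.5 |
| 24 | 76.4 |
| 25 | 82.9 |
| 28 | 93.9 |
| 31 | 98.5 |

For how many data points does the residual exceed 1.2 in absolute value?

A=10: P̂ = 1.5 + 3.2·10 = 33.5; e = 34.4 − 33.5 = 0.9
A=11: P̂ = 1.5 + 3.2·11 = 36.7; e = 35.1 − 36.7 = -1.6
A=18: P̂ = 1.5 + 3.2·18 = 59.1; e = 61.5 − 59.1 = 2.4
A=19: P̂ = 1.5 + 3.2·19 = 62.3; e = 60.5 − 62.3 = -1.8
A=24: P̂ = 1.5 + 3.2·24 = 78.3; e = 76.4 − 78.3 = -1.9
A=25: P̂ = 1.5 + 3.2·25 = 81.5; e = 82.9 − 81.5 = 1.4
A=28: P̂ = 1.5 + 3.2·28 = 91.1; e = 93.9 − 91.1 = 2.8
A=31: P̂ = 1.5 + 3.2·31 = 100.7; e = 98.5 − 100.7 = -2.2
|e| > 1.2: A=11 (|e|=1.6), A=18 (|e|=2.4), A=19 (|e|=1.8), A=24 (|e|=1.9), A=25 (|e|=1.4), A=28 (|e|=2.8), A=31 (|e|=2.2) → 7

7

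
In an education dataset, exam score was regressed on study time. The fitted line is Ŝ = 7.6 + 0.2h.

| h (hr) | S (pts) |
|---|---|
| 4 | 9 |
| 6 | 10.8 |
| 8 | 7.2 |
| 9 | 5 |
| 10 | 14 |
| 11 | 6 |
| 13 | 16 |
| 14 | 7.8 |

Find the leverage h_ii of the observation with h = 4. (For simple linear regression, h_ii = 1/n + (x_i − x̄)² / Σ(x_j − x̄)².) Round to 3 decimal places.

h = 0.487

h̄ = (4 + 6 + 8 + 9 + 10 + 11 + 13 + 14)/8 = 9.375
Σ(h − h̄)² = 28.8906 + 11.3906 + 1.89062 + 0.140625 + 0.390625 + 2.64062 + 13.1406 + 21.3906 = 79.875
h = 1/8 + (-5.375)²/79.875 = 0.125 + 0.361698 = 0.487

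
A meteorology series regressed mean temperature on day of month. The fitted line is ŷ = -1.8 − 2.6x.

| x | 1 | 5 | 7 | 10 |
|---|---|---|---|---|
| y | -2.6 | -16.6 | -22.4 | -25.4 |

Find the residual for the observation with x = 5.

ŷ = -1.8 − 2.6·5 = -14.8
e = -16.6 − (-14.8) = -1.8

e = -1.8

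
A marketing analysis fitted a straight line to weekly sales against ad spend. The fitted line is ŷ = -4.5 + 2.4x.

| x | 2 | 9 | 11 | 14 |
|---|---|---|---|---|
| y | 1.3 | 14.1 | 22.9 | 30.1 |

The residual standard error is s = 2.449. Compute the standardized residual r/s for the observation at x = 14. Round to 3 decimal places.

ŷ = -4.5 + 2.4·14 = 29.1
r = 30.1 − 29.1 = 1
r/s = 1 / 2.449 = 0.408

0.408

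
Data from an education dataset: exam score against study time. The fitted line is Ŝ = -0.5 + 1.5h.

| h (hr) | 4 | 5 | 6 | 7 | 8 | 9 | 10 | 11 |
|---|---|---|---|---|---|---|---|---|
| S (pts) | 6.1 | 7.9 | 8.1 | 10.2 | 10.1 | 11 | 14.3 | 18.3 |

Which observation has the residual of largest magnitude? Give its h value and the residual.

h=4: Ŝ = -0.5 + 1.5·4 = 5.5; r = 6.1 − 5.5 = 0.6
h=5: Ŝ = -0.5 + 1.5·5 = 7; r = 7.9 − 7 = 0.9
h=6: Ŝ = -0.5 + 1.5·6 = 8.5; r = 8.1 − 8.5 = -0.4
h=7: Ŝ = -0.5 + 1.5·7 = 10; r = 10.2 − 10 = 0.2
h=8: Ŝ = -0.5 + 1.5·8 = 11.5; r = 10.1 − 11.5 = -1.4
h=9: Ŝ = -0.5 + 1.5·9 = 13; r = 11 − 13 = -2
h=10: Ŝ = -0.5 + 1.5·10 = 14.5; r = 14.3 − 14.5 = -0.2
h=11: Ŝ = -0.5 + 1.5·11 = 16; r = 18.3 − 16 = 2.3
Largest |r| is 2.3 at h = 11, residual 2.3.

h = 11, r = 2.3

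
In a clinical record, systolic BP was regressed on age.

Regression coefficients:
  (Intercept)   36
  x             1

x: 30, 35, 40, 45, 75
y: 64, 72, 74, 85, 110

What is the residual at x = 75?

ŷ = 36 + 75 = 111
r = 110 − 111 = -1

r = -1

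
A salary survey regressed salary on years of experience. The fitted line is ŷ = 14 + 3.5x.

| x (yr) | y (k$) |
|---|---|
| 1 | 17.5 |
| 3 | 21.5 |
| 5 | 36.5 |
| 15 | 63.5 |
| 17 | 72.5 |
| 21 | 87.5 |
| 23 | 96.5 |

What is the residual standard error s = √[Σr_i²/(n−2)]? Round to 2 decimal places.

s = 3.10

x=1: ŷ = 14 + 3.5·1 = 17.5; r = 17.5 − 17.5 = 0
x=3: ŷ = 14 + 3.5·3 = 24.5; r = 21.5 − 24.5 = -3
x=5: ŷ = 14 + 3.5·5 = 31.5; r = 36.5 − 31.5 = 5
x=15: ŷ = 14 + 3.5·15 = 66.5; r = 63.5 − 66.5 = -3
x=17: ŷ = 14 + 3.5·17 = 73.5; r = 72.5 − 73.5 = -1
x=21: ŷ = 14 + 3.5·21 = 87.5; r = 87.5 − 87.5 = 0
x=23: ŷ = 14 + 3.5·23 = 94.5; r = 96.5 − 94.5 = 2
SSE = 0 + 9 + 25 + 9 + 1 + 0 + 4 = 48
s = √(48/5) = √9.6 ≈ 3.10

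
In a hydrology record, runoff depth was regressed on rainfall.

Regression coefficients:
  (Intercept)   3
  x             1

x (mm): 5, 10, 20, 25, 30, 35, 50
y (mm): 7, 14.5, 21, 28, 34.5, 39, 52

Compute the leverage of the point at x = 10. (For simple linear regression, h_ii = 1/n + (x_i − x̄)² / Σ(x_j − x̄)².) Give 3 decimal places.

x̄ = (5 + 10 + 20 + 25 + 30 + 35 + 50)/7 = 25
Σ(x − x̄)² = 400 + 225 + 25 + 0 + 25 + 100 + 625 = 1400
h = 1/7 + (-15)²/1400 = 0.142857 + 0.160714 = 0.304

h = 0.304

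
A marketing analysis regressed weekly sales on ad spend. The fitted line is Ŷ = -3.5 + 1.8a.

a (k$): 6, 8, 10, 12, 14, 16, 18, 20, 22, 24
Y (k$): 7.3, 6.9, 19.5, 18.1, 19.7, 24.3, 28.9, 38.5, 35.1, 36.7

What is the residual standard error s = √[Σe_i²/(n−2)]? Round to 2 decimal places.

a=6: Ŷ = -3.5 + 1.8·6 = 7.3; e = 7.3 − 7.3 = 0
a=8: Ŷ = -3.5 + 1.8·8 = 10.9; e = 6.9 − 10.9 = -4
a=10: Ŷ = -3.5 + 1.8·10 = 14.5; e = 19.5 − 14.5 = 5
a=12: Ŷ = -3.5 + 1.8·12 = 18.1; e = 18.1 − 18.1 = 0
a=14: Ŷ = -3.5 + 1.8·14 = 21.7; e = 19.7 − 21.7 = -2
a=16: Ŷ = -3.5 + 1.8·16 = 25.3; e = 24.3 − 25.3 = -1
a=18: Ŷ = -3.5 + 1.8·18 = 28.9; e = 28.9 − 28.9 = 0
a=20: Ŷ = -3.5 + 1.8·20 = 32.5; e = 38.5 − 32.5 = 6
a=22: Ŷ = -3.5 + 1.8·22 = 36.1; e = 35.1 − 36.1 = -1
a=24: Ŷ = -3.5 + 1.8·24 = 39.7; e = 36.7 − 39.7 = -3
SSE = 0 + 16 + 25 + 0 + 4 + 1 + 0 + 36 + 1 + 9 = 92
s = √(92/8) = √11.5 ≈ 3.39

s = 3.39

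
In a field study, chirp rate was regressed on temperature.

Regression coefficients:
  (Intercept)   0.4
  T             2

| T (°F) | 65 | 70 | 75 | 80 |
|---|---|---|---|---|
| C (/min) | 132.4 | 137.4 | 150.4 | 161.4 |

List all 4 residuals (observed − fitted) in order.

2, -3, 0, 1

T=65: ŷ = 0.4 + 2·65 = 130.4; r = 132.4 − 130.4 = 2
T=70: ŷ = 0.4 + 2·70 = 140.4; r = 137.4 − 140.4 = -3
T=75: ŷ = 0.4 + 2·75 = 150.4; r = 150.4 − 150.4 = 0
T=80: ŷ = 0.4 + 2·80 = 160.4; r = 161.4 − 160.4 = 1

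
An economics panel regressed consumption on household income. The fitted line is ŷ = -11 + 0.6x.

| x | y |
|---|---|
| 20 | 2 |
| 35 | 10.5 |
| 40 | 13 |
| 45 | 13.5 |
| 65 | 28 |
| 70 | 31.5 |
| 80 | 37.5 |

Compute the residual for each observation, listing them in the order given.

x=20: ŷ = -11 + 0.6·20 = 1; r = 2 − 1 = 1
x=35: ŷ = -11 + 0.6·35 = 10; r = 10.5 − 10 = 0.5
x=40: ŷ = -11 + 0.6·40 = 13; r = 13 − 13 = 0
x=45: ŷ = -11 + 0.6·45 = 16; r = 13.5 − 16 = -2.5
x=65: ŷ = -11 + 0.6·65 = 28; r = 28 − 28 = 0
x=70: ŷ = -11 + 0.6·70 = 31; r = 31.5 − 31 = 0.5
x=80: ŷ = -11 + 0.6·80 = 37; r = 37.5 − 37 = 0.5

1, 0.5, 0, -2.5, 0, 0.5, 0.5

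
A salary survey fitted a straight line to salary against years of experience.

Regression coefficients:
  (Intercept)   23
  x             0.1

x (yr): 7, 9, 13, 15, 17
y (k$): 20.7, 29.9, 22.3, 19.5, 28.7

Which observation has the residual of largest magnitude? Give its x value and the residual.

x=7: ŷ = 23 + 0.1·7 = 23.7; e = 20.7 − 23.7 = -3
x=9: ŷ = 23 + 0.1·9 = 23.9; e = 29.9 − 23.9 = 6
x=13: ŷ = 23 + 0.1·13 = 24.3; e = 22.3 − 24.3 = -2
x=15: ŷ = 23 + 0.1·15 = 24.5; e = 19.5 − 24.5 = -5
x=17: ŷ = 23 + 0.1·17 = 24.7; e = 28.7 − 24.7 = 4
Largest |e| is 6 at x = 9, residual 6.

x = 9, e = 6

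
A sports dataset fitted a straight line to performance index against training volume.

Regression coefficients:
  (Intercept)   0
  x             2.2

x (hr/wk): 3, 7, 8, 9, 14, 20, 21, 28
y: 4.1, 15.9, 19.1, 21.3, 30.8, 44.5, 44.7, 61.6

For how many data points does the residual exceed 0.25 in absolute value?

6

x=3: ŷ = 2.2·3 = 6.6; e = 4.1 − 6.6 = -2.5
x=7: ŷ = 2.2·7 = 15.4; e = 15.9 − 15.4 = 0.5
x=8: ŷ = 2.2·8 = 17.6; e = 19.1 − 17.6 = 1.5
x=9: ŷ = 2.2·9 = 19.8; e = 21.3 − 19.8 = 1.5
x=14: ŷ = 2.2·14 = 30.8; e = 30.8 − 30.8 = 0
x=20: ŷ = 2.2·20 = 44; e = 44.5 − 44 = 0.5
x=21: ŷ = 2.2·21 = 46.2; e = 44.7 − 46.2 = -1.5
x=28: ŷ = 2.2·28 = 61.6; e = 61.6 − 61.6 = 0
|e| > 0.25: x=3 (|e|=2.5), x=7 (|e|=0.5), x=8 (|e|=1.5), x=9 (|e|=1.5), x=20 (|e|=0.5), x=21 (|e|=1.5) → 6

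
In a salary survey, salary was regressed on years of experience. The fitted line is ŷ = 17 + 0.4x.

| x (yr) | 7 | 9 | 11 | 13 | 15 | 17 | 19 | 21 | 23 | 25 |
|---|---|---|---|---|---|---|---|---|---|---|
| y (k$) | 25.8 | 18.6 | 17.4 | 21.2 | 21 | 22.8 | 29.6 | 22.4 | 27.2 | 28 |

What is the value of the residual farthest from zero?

x=7: ŷ = 17 + 0.4·7 = 19.8; e = 25.8 − 19.8 = 6
x=9: ŷ = 17 + 0.4·9 = 20.6; e = 18.6 − 20.6 = -2
x=11: ŷ = 17 + 0.4·11 = 21.4; e = 17.4 − 21.4 = -4
x=13: ŷ = 17 + 0.4·13 = 22.2; e = 21.2 − 22.2 = -1
x=15: ŷ = 17 + 0.4·15 = 23; e = 21 − 23 = -2
x=17: ŷ = 17 + 0.4·17 = 23.8; e = 22.8 − 23.8 = -1
x=19: ŷ = 17 + 0.4·19 = 24.6; e = 29.6 − 24.6 = 5
x=21: ŷ = 17 + 0.4·21 = 25.4; e = 22.4 − 25.4 = -3
x=23: ŷ = 17 + 0.4·23 = 26.2; e = 27.2 − 26.2 = 1
x=25: ŷ = 17 + 0.4·25 = 27; e = 28 − 27 = 1
Largest |e| is 6 at x = 7, residual 6.

e = 6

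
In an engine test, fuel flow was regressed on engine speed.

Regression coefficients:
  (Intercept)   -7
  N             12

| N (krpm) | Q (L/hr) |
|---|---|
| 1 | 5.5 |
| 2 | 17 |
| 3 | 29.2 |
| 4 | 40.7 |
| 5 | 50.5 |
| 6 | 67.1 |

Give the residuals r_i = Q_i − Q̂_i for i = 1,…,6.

N=1: Q̂ = -7 + 12·1 = 5; r = 5.5 − 5 = 0.5
N=2: Q̂ = -7 + 12·2 = 17; r = 17 − 17 = 0
N=3: Q̂ = -7 + 12·3 = 29; r = 29.2 − 29 = 0.2
N=4: Q̂ = -7 + 12·4 = 41; r = 40.7 − 41 = -0.3
N=5: Q̂ = -7 + 12·5 = 53; r = 50.5 − 53 = -2.5
N=6: Q̂ = -7 + 12·6 = 65; r = 67.1 − 65 = 2.1

0.5, 0, 0.2, -0.3, -2.5, 2.1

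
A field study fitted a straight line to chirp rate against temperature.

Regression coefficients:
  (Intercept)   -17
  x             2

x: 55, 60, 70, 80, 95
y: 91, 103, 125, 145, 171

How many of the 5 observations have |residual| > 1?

4

x=55: ŷ = -17 + 2·55 = 93; r = 91 − 93 = -2
x=60: ŷ = -17 + 2·60 = 103; r = 103 − 103 = 0
x=70: ŷ = -17 + 2·70 = 123; r = 125 − 123 = 2
x=80: ŷ = -17 + 2·80 = 143; r = 145 − 143 = 2
x=95: ŷ = -17 + 2·95 = 173; r = 171 − 173 = -2
|r| > 1: x=55 (|r|=2), x=70 (|r|=2), x=80 (|r|=2), x=95 (|r|=2) → 4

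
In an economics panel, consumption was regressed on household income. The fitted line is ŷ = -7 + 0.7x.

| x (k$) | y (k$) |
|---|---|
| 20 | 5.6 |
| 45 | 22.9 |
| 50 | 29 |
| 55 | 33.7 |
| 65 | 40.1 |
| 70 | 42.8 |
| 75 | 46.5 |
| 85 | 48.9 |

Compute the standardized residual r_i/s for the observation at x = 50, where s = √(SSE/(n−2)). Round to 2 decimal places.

x=20: ŷ = -7 + 0.7·20 = 7; r = 5.6 − 7 = -1.4
x=45: ŷ = -7 + 0.7·45 = 24.5; r = 22.9 − 24.5 = -1.6
x=50: ŷ = -7 + 0.7·50 = 28; r = 29 − 28 = 1
x=55: ŷ = -7 + 0.7·55 = 31.5; r = 33.7 − 31.5 = 2.2
x=65: ŷ = -7 + 0.7·65 = 38.5; r = 40.1 − 38.5 = 1.6
x=70: ŷ = -7 + 0.7·70 = 42; r = 42.8 − 42 = 0.8
x=75: ŷ = -7 + 0.7·75 = 45.5; r = 46.5 − 45.5 = 1
x=85: ŷ = -7 + 0.7·85 = 52.5; r = 48.9 − 52.5 = -3.6
SSE = 1.96 + 2.56 + 1 + 4.84 + 2.56 + 0.64 + 1 + 12.96 = 27.52
s = √(27.52/6) = 2.14165
r/s = 1 / 2.14165 = 0.47

0.47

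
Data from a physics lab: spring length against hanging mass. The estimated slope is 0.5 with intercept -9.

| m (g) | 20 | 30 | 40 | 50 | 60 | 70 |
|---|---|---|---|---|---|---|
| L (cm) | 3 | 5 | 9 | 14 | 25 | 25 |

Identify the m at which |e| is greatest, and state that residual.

m = 60, e = 4

m=20: L̂ = -9 + 0.5·20 = 1; e = 3 − 1 = 2
m=30: L̂ = -9 + 0.5·30 = 6; e = 5 − 6 = -1
m=40: L̂ = -9 + 0.5·40 = 11; e = 9 − 11 = -2
m=50: L̂ = -9 + 0.5·50 = 16; e = 14 − 16 = -2
m=60: L̂ = -9 + 0.5·60 = 21; e = 25 − 21 = 4
m=70: L̂ = -9 + 0.5·70 = 26; e = 25 − 26 = -1
Largest |e| is 4 at m = 60, residual 4.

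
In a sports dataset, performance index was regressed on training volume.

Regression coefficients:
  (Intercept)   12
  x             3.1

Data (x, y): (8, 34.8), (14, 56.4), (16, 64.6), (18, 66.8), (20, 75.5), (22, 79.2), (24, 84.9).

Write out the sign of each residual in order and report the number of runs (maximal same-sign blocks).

x=8: ŷ = 12 + 3.1·8 = 36.8; e = 34.8 − 36.8 = -2
x=14: ŷ = 12 + 3.1·14 = 55.4; e = 56.4 − 55.4 = 1
x=16: ŷ = 12 + 3.1·16 = 61.6; e = 64.6 − 61.6 = 3
x=18: ŷ = 12 + 3.1·18 = 67.8; e = 66.8 − 67.8 = -1
x=20: ŷ = 12 + 3.1·20 = 74; e = 75.5 − 74 = 1.5
x=22: ŷ = 12 + 3.1·22 = 80.2; e = 79.2 − 80.2 = -1
x=24: ŷ = 12 + 3.1·24 = 86.4; e = 84.9 − 86.4 = -1.5
Signs: − + + − + − −
Runs: −×1, +×2, −×1, +×1, −×2 → 5

5 runs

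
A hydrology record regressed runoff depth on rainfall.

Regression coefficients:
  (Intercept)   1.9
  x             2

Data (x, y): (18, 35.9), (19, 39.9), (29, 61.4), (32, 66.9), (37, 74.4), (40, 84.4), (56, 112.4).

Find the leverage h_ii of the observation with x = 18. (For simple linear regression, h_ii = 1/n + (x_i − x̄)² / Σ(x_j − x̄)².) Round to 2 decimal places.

x̄ = (18 + 19 + 29 + 32 + 37 + 40 + 56)/7 = 33
Σ(x − x̄)² = 225 + 196 + 16 + 1 + 16 + 49 + 529 = 1032
h = 1/7 + (-15)²/1032 = 0.142857 + 0.218023 = 0.36

h = 0.36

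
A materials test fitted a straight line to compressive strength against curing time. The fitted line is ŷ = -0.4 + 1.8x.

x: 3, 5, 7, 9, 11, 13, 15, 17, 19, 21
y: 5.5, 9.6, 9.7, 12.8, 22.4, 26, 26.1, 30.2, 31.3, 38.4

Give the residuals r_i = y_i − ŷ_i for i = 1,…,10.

0.5, 1, -2.5, -3, 3, 3, -0.5, 0, -2.5, 1

x=3: ŷ = -0.4 + 1.8·3 = 5; r = 5.5 − 5 = 0.5
x=5: ŷ = -0.4 + 1.8·5 = 8.6; r = 9.6 − 8.6 = 1
x=7: ŷ = -0.4 + 1.8·7 = 12.2; r = 9.7 − 12.2 = -2.5
x=9: ŷ = -0.4 + 1.8·9 = 15.8; r = 12.8 − 15.8 = -3
x=11: ŷ = -0.4 + 1.8·11 = 19.4; r = 22.4 − 19.4 = 3
x=13: ŷ = -0.4 + 1.8·13 = 23; r = 26 − 23 = 3
x=15: ŷ = -0.4 + 1.8·15 = 26.6; r = 26.1 − 26.6 = -0.5
x=17: ŷ = -0.4 + 1.8·17 = 30.2; r = 30.2 − 30.2 = 0
x=19: ŷ = -0.4 + 1.8·19 = 33.8; r = 31.3 − 33.8 = -2.5
x=21: ŷ = -0.4 + 1.8·21 = 37.4; r = 38.4 − 37.4 = 1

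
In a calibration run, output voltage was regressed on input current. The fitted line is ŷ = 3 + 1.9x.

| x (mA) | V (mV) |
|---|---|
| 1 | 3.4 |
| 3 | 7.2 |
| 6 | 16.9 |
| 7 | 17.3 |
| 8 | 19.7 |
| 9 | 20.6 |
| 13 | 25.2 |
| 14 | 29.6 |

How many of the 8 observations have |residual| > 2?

2

x=1: ŷ = 3 + 1.9·1 = 4.9; e = 3.4 − 4.9 = -1.5
x=3: ŷ = 3 + 1.9·3 = 8.7; e = 7.2 − 8.7 = -1.5
x=6: ŷ = 3 + 1.9·6 = 14.4; e = 16.9 − 14.4 = 2.5
x=7: ŷ = 3 + 1.9·7 = 16.3; e = 17.3 − 16.3 = 1
x=8: ŷ = 3 + 1.9·8 = 18.2; e = 19.7 − 18.2 = 1.5
x=9: ŷ = 3 + 1.9·9 = 20.1; e = 20.6 − 20.1 = 0.5
x=13: ŷ = 3 + 1.9·13 = 27.7; e = 25.2 − 27.7 = -2.5
x=14: ŷ = 3 + 1.9·14 = 29.6; e = 29.6 − 29.6 = 0
|e| > 2: x=6 (|e|=2.5), x=13 (|e|=2.5) → 2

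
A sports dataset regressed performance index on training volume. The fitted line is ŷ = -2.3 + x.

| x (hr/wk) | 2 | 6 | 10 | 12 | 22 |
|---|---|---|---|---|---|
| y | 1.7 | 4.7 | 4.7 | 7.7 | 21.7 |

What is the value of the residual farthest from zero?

x=2: ŷ = -2.3 + 2 = -0.3; r = 1.7 − (-0.3) = 2
x=6: ŷ = -2.3 + 6 = 3.7; r = 4.7 − 3.7 = 1
x=10: ŷ = -2.3 + 10 = 7.7; r = 4.7 − 7.7 = -3
x=12: ŷ = -2.3 + 12 = 9.7; r = 7.7 − 9.7 = -2
x=22: ŷ = -2.3 + 22 = 19.7; r = 21.7 − 19.7 = 2
Largest |r| is 3 at x = 10, residual -3.

r = -3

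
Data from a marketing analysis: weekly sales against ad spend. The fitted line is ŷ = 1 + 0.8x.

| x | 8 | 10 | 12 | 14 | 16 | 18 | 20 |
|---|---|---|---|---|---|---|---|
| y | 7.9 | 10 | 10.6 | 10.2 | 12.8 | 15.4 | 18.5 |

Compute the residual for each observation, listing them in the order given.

x=8: ŷ = 1 + 0.8·8 = 7.4; r = 7.9 − 7.4 = 0.5
x=10: ŷ = 1 + 0.8·10 = 9; r = 10 − 9 = 1
x=12: ŷ = 1 + 0.8·12 = 10.6; r = 10.6 − 10.6 = 0
x=14: ŷ = 1 + 0.8·14 = 12.2; r = 10.2 − 12.2 = -2
x=16: ŷ = 1 + 0.8·16 = 13.8; r = 12.8 − 13.8 = -1
x=18: ŷ = 1 + 0.8·18 = 15.4; r = 15.4 − 15.4 = 0
x=20: ŷ = 1 + 0.8·20 = 17; r = 18.5 − 17 = 1.5

0.5, 1, 0, -2, -1, 0, 1.5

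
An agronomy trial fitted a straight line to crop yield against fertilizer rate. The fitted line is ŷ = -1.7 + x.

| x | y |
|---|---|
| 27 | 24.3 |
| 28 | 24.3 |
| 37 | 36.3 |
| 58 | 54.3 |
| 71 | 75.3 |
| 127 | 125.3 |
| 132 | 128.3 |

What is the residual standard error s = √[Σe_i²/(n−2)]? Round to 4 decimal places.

s = 3.1623

x=27: ŷ = -1.7 + 27 = 25.3; e = 24.3 − 25.3 = -1
x=28: ŷ = -1.7 + 28 = 26.3; e = 24.3 − 26.3 = -2
x=37: ŷ = -1.7 + 37 = 35.3; e = 36.3 − 35.3 = 1
x=58: ŷ = -1.7 + 58 = 56.3; e = 54.3 − 56.3 = -2
x=71: ŷ = -1.7 + 71 = 69.3; e = 75.3 − 69.3 = 6
x=127: ŷ = -1.7 + 127 = 125.3; e = 125.3 − 125.3 = 0
x=132: ŷ = -1.7 + 132 = 130.3; e = 128.3 − 130.3 = -2
SSE = 1 + 4 + 1 + 4 + 36 + 0 + 4 = 50
s = √(50/5) = √10 ≈ 3.1623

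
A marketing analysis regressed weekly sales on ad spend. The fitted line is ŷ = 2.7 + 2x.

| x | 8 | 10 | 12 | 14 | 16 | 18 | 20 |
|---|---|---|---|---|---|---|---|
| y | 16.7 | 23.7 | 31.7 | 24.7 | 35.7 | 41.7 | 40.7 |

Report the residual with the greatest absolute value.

x=8: ŷ = 2.7 + 2·8 = 18.7; r = 16.7 − 18.7 = -2
x=10: ŷ = 2.7 + 2·10 = 22.7; r = 23.7 − 22.7 = 1
x=12: ŷ = 2.7 + 2·12 = 26.7; r = 31.7 − 26.7 = 5
x=14: ŷ = 2.7 + 2·14 = 30.7; r = 24.7 − 30.7 = -6
x=16: ŷ = 2.7 + 2·16 = 34.7; r = 35.7 − 34.7 = 1
x=18: ŷ = 2.7 + 2·18 = 38.7; r = 41.7 − 38.7 = 3
x=20: ŷ = 2.7 + 2·20 = 42.7; r = 40.7 − 42.7 = -2
Largest |r| is 6 at x = 14, residual -6.

r = -6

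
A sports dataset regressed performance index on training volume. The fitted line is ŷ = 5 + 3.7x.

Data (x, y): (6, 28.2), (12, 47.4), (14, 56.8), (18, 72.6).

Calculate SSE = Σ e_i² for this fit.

SSE = 6

x=6: ŷ = 5 + 3.7·6 = 27.2; e = 28.2 − 27.2 = 1
x=12: ŷ = 5 + 3.7·12 = 49.4; e = 47.4 − 49.4 = -2
x=14: ŷ = 5 + 3.7·14 = 56.8; e = 56.8 − 56.8 = 0
x=18: ŷ = 5 + 3.7·18 = 71.6; e = 72.6 − 71.6 = 1
SSE = 1 + 4 + 0 + 1 = 6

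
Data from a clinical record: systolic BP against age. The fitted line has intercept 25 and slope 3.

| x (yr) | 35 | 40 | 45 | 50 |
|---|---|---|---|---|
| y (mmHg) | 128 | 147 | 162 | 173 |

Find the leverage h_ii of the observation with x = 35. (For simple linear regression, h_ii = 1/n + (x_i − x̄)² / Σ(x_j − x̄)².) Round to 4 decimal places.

x̄ = (35 + 40 + 45 + 50)/4 = 42.5
Σ(x − x̄)² = 56.25 + 6.25 + 6.25 + 56.25 = 125
h = 1/4 + (-7.5)²/125 = 0.25 + 0.45 = 0.7000

h = 0.7000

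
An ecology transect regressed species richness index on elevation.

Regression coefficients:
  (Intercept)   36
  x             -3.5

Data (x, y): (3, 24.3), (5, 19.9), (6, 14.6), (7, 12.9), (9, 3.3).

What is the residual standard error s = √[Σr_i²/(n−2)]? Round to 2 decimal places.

s = 1.52

x=3: ŷ = 36 − 3.5·3 = 25.5; r = 24.3 − 25.5 = -1.2
x=5: ŷ = 36 − 3.5·5 = 18.5; r = 19.9 − 18.5 = 1.4
x=6: ŷ = 36 − 3.5·6 = 15; r = 14.6 − 15 = -0.4
x=7: ŷ = 36 − 3.5·7 = 11.5; r = 12.9 − 11.5 = 1.4
x=9: ŷ = 36 − 3.5·9 = 4.5; r = 3.3 − 4.5 = -1.2
SSE = 1.44 + 1.96 + 0.16 + 1.96 + 1.44 = 6.96
s = √(6.96/3) = √2.32 ≈ 1.52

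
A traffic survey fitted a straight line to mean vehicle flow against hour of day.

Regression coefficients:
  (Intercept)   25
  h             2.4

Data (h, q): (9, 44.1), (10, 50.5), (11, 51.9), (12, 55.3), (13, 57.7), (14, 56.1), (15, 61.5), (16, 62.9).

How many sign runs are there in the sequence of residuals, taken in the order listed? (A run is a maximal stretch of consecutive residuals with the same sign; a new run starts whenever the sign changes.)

5 runs

h=9: q̂ = 25 + 2.4·9 = 46.6; r = 44.1 − 46.6 = -2.5
h=10: q̂ = 25 + 2.4·10 = 49; r = 50.5 − 49 = 1.5
h=11: q̂ = 25 + 2.4·11 = 51.4; r = 51.9 − 51.4 = 0.5
h=12: q̂ = 25 + 2.4·12 = 53.8; r = 55.3 − 53.8 = 1.5
h=13: q̂ = 25 + 2.4·13 = 56.2; r = 57.7 − 56.2 = 1.5
h=14: q̂ = 25 + 2.4·14 = 58.6; r = 56.1 − 58.6 = -2.5
h=15: q̂ = 25 + 2.4·15 = 61; r = 61.5 − 61 = 0.5
h=16: q̂ = 25 + 2.4·16 = 63.4; r = 62.9 − 63.4 = -0.5
Signs: − + + + + − + −
Runs: −×1, +×4, −×1, +×1, −×1 → 5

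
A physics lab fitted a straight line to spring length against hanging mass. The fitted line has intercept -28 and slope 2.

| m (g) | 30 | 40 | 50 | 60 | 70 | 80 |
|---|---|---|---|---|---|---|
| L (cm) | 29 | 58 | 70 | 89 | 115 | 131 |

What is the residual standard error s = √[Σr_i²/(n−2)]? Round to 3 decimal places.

m=30: ŷ = -28 + 2·30 = 32; r = 29 − 32 = -3
m=40: ŷ = -28 + 2·40 = 52; r = 58 − 52 = 6
m=50: ŷ = -28 + 2·50 = 72; r = 70 − 72 = -2
m=60: ŷ = -28 + 2·60 = 92; r = 89 − 92 = -3
m=70: ŷ = -28 + 2·70 = 112; r = 115 − 112 = 3
m=80: ŷ = -28 + 2·80 = 132; r = 131 − 132 = -1
SSE = 9 + 36 + 4 + 9 + 9 + 1 = 68
s = √(68/4) = √17 ≈ 4.123

s = 4.123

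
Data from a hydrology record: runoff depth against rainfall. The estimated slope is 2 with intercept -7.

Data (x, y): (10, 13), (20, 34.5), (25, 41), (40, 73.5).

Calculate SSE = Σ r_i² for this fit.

x=10: ŷ = -7 + 2·10 = 13; r = 13 − 13 = 0
x=20: ŷ = -7 + 2·20 = 33; r = 34.5 − 33 = 1.5
x=25: ŷ = -7 + 2·25 = 43; r = 41 − 43 = -2
x=40: ŷ = -7 + 2·40 = 73; r = 73.5 − 73 = 0.5
SSE = 0 + 2.25 + 4 + 0.25 = 6.5

SSE = 6.5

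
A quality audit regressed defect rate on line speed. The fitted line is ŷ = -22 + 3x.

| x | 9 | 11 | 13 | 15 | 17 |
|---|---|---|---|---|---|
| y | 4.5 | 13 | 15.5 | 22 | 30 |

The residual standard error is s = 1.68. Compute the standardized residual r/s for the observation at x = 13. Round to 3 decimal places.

ŷ = -22 + 3·13 = 17
r = 15.5 − 17 = -1.5
r/s = -1.5 / 1.68 = -0.893

-0.893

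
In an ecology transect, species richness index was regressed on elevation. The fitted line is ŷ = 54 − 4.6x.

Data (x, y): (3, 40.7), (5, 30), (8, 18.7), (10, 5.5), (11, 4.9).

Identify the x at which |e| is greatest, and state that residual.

x = 10, e = -2.5

x=3: ŷ = 54 − 4.6·3 = 40.2; e = 40.7 − 40.2 = 0.5
x=5: ŷ = 54 − 4.6·5 = 31; e = 30 − 31 = -1
x=8: ŷ = 54 − 4.6·8 = 17.2; e = 18.7 − 17.2 = 1.5
x=10: ŷ = 54 − 4.6·10 = 8; e = 5.5 − 8 = -2.5
x=11: ŷ = 54 − 4.6·11 = 3.4; e = 4.9 − 3.4 = 1.5
Largest |e| is 2.5 at x = 10, residual -2.5.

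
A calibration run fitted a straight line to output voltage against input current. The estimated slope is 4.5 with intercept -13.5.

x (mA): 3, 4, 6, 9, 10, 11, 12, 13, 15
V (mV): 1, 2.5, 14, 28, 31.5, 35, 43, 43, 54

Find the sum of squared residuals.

x=3: ŷ = -13.5 + 4.5·3 = 0; e = 1 − 0 = 1
x=4: ŷ = -13.5 + 4.5·4 = 4.5; e = 2.5 − 4.5 = -2
x=6: ŷ = -13.5 + 4.5·6 = 13.5; e = 14 − 13.5 = 0.5
x=9: ŷ = -13.5 + 4.5·9 = 27; e = 28 − 27 = 1
x=10: ŷ = -13.5 + 4.5·10 = 31.5; e = 31.5 − 31.5 = 0
x=11: ŷ = -13.5 + 4.5·11 = 36; e = 35 − 36 = -1
x=12: ŷ = -13.5 + 4.5·12 = 40.5; e = 43 − 40.5 = 2.5
x=13: ŷ = -13.5 + 4.5·13 = 45; e = 43 − 45 = -2
x=15: ŷ = -13.5 + 4.5·15 = 54; e = 54 − 54 = 0
SSE = 1 + 4 + 0.25 + 1 + 0 + 1 + 6.25 + 4 + 0 = 17.5

SSE = 17.5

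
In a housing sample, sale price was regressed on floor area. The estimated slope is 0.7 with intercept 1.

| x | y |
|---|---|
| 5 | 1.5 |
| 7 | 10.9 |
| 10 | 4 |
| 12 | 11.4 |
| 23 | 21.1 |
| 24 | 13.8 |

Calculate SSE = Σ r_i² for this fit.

x=5: ŷ = 1 + 0.7·5 = 4.5; r = 1.5 − 4.5 = -3
x=7: ŷ = 1 + 0.7·7 = 5.9; r = 10.9 − 5.9 = 5
x=10: ŷ = 1 + 0.7·10 = 8; r = 4 − 8 = -4
x=12: ŷ = 1 + 0.7·12 = 9.4; r = 11.4 − 9.4 = 2
x=23: ŷ = 1 + 0.7·23 = 17.1; r = 21.1 − 17.1 = 4
x=24: ŷ = 1 + 0.7·24 = 17.8; r = 13.8 − 17.8 = -4
SSE = 9 + 25 + 16 + 4 + 16 + 16 = 86

SSE = 86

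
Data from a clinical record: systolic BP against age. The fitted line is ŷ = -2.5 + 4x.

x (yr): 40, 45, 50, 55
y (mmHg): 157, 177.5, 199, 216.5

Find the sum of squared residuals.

x=40: ŷ = -2.5 + 4·40 = 157.5; r = 157 − 157.5 = -0.5
x=45: ŷ = -2.5 + 4·45 = 177.5; r = 177.5 − 177.5 = 0
x=50: ŷ = -2.5 + 4·50 = 197.5; r = 199 − 197.5 = 1.5
x=55: ŷ = -2.5 + 4·55 = 217.5; r = 216.5 − 217.5 = -1
SSE = 0.25 + 0 + 2.25 + 1 = 3.5

SSE = 3.5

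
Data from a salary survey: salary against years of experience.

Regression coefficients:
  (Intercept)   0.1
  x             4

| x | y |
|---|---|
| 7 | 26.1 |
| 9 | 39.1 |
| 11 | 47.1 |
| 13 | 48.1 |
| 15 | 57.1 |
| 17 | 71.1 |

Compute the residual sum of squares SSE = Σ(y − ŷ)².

SSE = 56

x=7: ŷ = 0.1 + 4·7 = 28.1; e = 26.1 − 28.1 = -2
x=9: ŷ = 0.1 + 4·9 = 36.1; e = 39.1 − 36.1 = 3
x=11: ŷ = 0.1 + 4·11 = 44.1; e = 47.1 − 44.1 = 3
x=13: ŷ = 0.1 + 4·13 = 52.1; e = 48.1 − 52.1 = -4
x=15: ŷ = 0.1 + 4·15 = 60.1; e = 57.1 − 60.1 = -3
x=17: ŷ = 0.1 + 4·17 = 68.1; e = 71.1 − 68.1 = 3
SSE = 4 + 9 + 9 + 16 + 9 + 9 = 56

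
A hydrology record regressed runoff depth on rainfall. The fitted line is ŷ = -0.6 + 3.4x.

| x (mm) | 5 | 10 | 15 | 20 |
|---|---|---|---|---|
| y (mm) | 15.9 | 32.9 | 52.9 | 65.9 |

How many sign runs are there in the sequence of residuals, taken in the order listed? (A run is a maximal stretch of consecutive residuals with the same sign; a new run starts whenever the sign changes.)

x=5: ŷ = -0.6 + 3.4·5 = 16.4; r = 15.9 − 16.4 = -0.5
x=10: ŷ = -0.6 + 3.4·10 = 33.4; r = 32.9 − 33.4 = -0.5
x=15: ŷ = -0.6 + 3.4·15 = 50.4; r = 52.9 − 50.4 = 2.5
x=20: ŷ = -0.6 + 3.4·20 = 67.4; r = 65.9 − 67.4 = -1.5
Signs: − − + −
Runs: −×2, +×1, −×1 → 3

3 runs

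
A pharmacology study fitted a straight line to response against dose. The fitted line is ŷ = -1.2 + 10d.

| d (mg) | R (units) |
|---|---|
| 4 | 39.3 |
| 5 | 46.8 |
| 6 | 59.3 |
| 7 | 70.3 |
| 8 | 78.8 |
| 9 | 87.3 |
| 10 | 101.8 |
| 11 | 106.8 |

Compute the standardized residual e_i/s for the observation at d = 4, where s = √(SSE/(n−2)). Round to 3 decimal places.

d=4: ŷ = -1.2 + 10·4 = 38.8; e = 39.3 − 38.8 = 0.5
d=5: ŷ = -1.2 + 10·5 = 48.8; e = 46.8 − 48.8 = -2
d=6: ŷ = -1.2 + 10·6 = 58.8; e = 59.3 − 58.8 = 0.5
d=7: ŷ = -1.2 + 10·7 = 68.8; e = 70.3 − 68.8 = 1.5
d=8: ŷ = -1.2 + 10·8 = 78.8; e = 78.8 − 78.8 = 0
d=9: ŷ = -1.2 + 10·9 = 88.8; e = 87.3 − 88.8 = -1.5
d=10: ŷ = -1.2 + 10·10 = 98.8; e = 101.8 − 98.8 = 3
d=11: ŷ = -1.2 + 10·11 = 108.8; e = 106.8 − 108.8 = -2
SSE = 0.25 + 4 + 0.25 + 2.25 + 0 + 2.25 + 9 + 4 = 22
s = √(22/6) = 1.91485
e/s = 0.5 / 1.91485 = 0.261

0.261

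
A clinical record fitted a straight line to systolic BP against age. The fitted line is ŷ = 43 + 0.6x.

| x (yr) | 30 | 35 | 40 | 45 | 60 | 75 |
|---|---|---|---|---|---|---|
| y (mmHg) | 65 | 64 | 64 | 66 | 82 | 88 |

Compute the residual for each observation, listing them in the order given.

4, 0, -3, -4, 3, 0

x=30: ŷ = 43 + 0.6·30 = 61; r = 65 − 61 = 4
x=35: ŷ = 43 + 0.6·35 = 64; r = 64 − 64 = 0
x=40: ŷ = 43 + 0.6·40 = 67; r = 64 − 67 = -3
x=45: ŷ = 43 + 0.6·45 = 70; r = 66 − 70 = -4
x=60: ŷ = 43 + 0.6·60 = 79; r = 82 − 79 = 3
x=75: ŷ = 43 + 0.6·75 = 88; r = 88 − 88 = 0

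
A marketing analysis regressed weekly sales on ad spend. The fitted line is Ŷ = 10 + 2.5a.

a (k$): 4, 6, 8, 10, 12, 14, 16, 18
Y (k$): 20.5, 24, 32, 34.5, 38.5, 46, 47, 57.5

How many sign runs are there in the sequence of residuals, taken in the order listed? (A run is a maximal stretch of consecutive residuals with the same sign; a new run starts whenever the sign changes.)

7 runs

a=4: Ŷ = 10 + 2.5·4 = 20; e = 20.5 − 20 = 0.5
a=6: Ŷ = 10 + 2.5·6 = 25; e = 24 − 25 = -1
a=8: Ŷ = 10 + 2.5·8 = 30; e = 32 − 30 = 2
a=10: Ŷ = 10 + 2.5·10 = 35; e = 34.5 − 35 = -0.5
a=12: Ŷ = 10 + 2.5·12 = 40; e = 38.5 − 40 = -1.5
a=14: Ŷ = 10 + 2.5·14 = 45; e = 46 − 45 = 1
a=16: Ŷ = 10 + 2.5·16 = 50; e = 47 − 50 = -3
a=18: Ŷ = 10 + 2.5·18 = 55; e = 57.5 − 55 = 2.5
Signs: + − + − − + − +
Runs: +×1, −×1, +×1, −×2, +×1, −×1, +×1 → 7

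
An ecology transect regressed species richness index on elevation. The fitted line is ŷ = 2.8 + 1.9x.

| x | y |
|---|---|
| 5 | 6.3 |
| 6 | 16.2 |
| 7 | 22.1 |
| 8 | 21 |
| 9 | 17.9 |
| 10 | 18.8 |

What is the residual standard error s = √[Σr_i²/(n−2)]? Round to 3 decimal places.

s = 4.950

x=5: ŷ = 2.8 + 1.9·5 = 12.3; r = 6.3 − 12.3 = -6
x=6: ŷ = 2.8 + 1.9·6 = 14.2; r = 16.2 − 14.2 = 2
x=7: ŷ = 2.8 + 1.9·7 = 16.1; r = 22.1 − 16.1 = 6
x=8: ŷ = 2.8 + 1.9·8 = 18; r = 21 − 18 = 3
x=9: ŷ = 2.8 + 1.9·9 = 19.9; r = 17.9 − 19.9 = -2
x=10: ŷ = 2.8 + 1.9·10 = 21.8; r = 18.8 − 21.8 = -3
SSE = 36 + 4 + 36 + 9 + 4 + 9 = 98
s = √(98/4) = √24.5 ≈ 4.950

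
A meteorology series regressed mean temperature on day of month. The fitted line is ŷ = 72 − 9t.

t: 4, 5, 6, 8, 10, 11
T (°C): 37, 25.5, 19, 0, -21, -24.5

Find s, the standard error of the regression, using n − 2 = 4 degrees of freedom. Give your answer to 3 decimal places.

t=4: ŷ = 72 − 9·4 = 36; r = 37 − 36 = 1
t=5: ŷ = 72 − 9·5 = 27; r = 25.5 − 27 = -1.5
t=6: ŷ = 72 − 9·6 = 18; r = 19 − 18 = 1
t=8: ŷ = 72 − 9·8 = 0; r = 0 − 0 = 0
t=10: ŷ = 72 − 9·10 = -18; r = -21 − (-18) = -3
t=11: ŷ = 72 − 9·11 = -27; r = -24.5 − (-27) = 2.5
SSE = 1 + 2.25 + 1 + 0 + 9 + 6.25 = 19.5
s = √(19.5/4) = √4.875 ≈ 2.208

s = 2.208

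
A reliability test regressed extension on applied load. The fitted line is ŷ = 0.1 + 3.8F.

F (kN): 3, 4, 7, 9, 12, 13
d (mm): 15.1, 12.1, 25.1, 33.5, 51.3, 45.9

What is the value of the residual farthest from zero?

F=3: ŷ = 0.1 + 3.8·3 = 11.5; e = 15.1 − 11.5 = 3.6
F=4: ŷ = 0.1 + 3.8·4 = 15.3; e = 12.1 − 15.3 = -3.2
F=7: ŷ = 0.1 + 3.8·7 = 26.7; e = 25.1 − 26.7 = -1.6
F=9: ŷ = 0.1 + 3.8·9 = 34.3; e = 33.5 − 34.3 = -0.8
F=12: ŷ = 0.1 + 3.8·12 = 45.7; e = 51.3 − 45.7 = 5.6
F=13: ŷ = 0.1 + 3.8·13 = 49.5; e = 45.9 − 49.5 = -3.6
Largest |e| is 5.6 at F = 12, residual 5.6.

e = 5.6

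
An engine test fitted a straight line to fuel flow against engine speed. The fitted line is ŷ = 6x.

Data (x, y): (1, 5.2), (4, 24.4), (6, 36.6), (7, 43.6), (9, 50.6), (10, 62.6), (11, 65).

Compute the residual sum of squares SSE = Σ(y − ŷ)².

x=1: ŷ = 6·1 = 6; r = 5.2 − 6 = -0.8
x=4: ŷ = 6·4 = 24; r = 24.4 − 24 = 0.4
x=6: ŷ = 6·6 = 36; r = 36.6 − 36 = 0.6
x=7: ŷ = 6·7 = 42; r = 43.6 − 42 = 1.6
x=9: ŷ = 6·9 = 54; r = 50.6 − 54 = -3.4
x=10: ŷ = 6·10 = 60; r = 62.6 − 60 = 2.6
x=11: ŷ = 6·11 = 66; r = 65 − 66 = -1
SSE = 0.64 + 0.16 + 0.36 + 2.56 + 11.56 + 6.76 + 1 = 23.04

SSE = 23.04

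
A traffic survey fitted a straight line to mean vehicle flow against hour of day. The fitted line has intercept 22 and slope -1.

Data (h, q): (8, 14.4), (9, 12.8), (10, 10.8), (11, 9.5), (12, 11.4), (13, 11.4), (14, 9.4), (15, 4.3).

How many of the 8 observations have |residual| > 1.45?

h=8: q̂ = 22 − 8 = 14; r = 14.4 − 14 = 0.4
h=9: q̂ = 22 − 9 = 13; r = 12.8 − 13 = -0.2
h=10: q̂ = 22 − 10 = 12; r = 10.8 − 12 = -1.2
h=11: q̂ = 22 − 11 = 11; r = 9.5 − 11 = -1.5
h=12: q̂ = 22 − 12 = 10; r = 11.4 − 10 = 1.4
h=13: q̂ = 22 − 13 = 9; r = 11.4 − 9 = 2.4
h=14: q̂ = 22 − 14 = 8; r = 9.4 − 8 = 1.4
h=15: q̂ = 22 − 15 = 7; r = 4.3 − 7 = -2.7
|r| > 1.45: h=11 (|r|=1.5), h=13 (|r|=2.4), h=15 (|r|=2.7) → 3

3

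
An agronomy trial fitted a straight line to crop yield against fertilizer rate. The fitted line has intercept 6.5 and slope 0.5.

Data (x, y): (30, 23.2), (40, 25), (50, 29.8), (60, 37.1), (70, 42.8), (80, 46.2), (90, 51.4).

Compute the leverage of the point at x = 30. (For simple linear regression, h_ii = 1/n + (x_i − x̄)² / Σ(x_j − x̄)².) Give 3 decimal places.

x̄ = (30 + 40 + 50 + 60 + 70 + 80 + 90)/7 = 60
Σ(x − x̄)² = 900 + 400 + 100 + 0 + 100 + 400 + 900 = 2800
h = 1/7 + (-30)²/2800 = 0.142857 + 0.321429 = 0.464

h = 0.464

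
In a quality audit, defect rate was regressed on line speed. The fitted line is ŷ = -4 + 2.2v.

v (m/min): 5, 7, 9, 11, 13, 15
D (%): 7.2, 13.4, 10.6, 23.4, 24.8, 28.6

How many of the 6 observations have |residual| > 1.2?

3

v=5: ŷ = -4 + 2.2·5 = 7; r = 7.2 − 7 = 0.2
v=7: ŷ = -4 + 2.2·7 = 11.4; r = 13.4 − 11.4 = 2
v=9: ŷ = -4 + 2.2·9 = 15.8; r = 10.6 − 15.8 = -5.2
v=11: ŷ = -4 + 2.2·11 = 20.2; r = 23.4 − 20.2 = 3.2
v=13: ŷ = -4 + 2.2·13 = 24.6; r = 24.8 − 24.6 = 0.2
v=15: ŷ = -4 + 2.2·15 = 29; r = 28.6 − 29 = -0.4
|r| > 1.2: v=7 (|r|=2), v=9 (|r|=5.2), v=11 (|r|=3.2) → 3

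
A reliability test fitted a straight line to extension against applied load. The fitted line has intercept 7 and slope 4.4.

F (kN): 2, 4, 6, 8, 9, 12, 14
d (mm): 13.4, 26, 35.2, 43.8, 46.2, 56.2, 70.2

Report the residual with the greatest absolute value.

F=2: d̂ = 7 + 4.4·2 = 15.8; r = 13.4 − 15.8 = -2.4
F=4: d̂ = 7 + 4.4·4 = 24.6; r = 26 − 24.6 = 1.4
F=6: d̂ = 7 + 4.4·6 = 33.4; r = 35.2 − 33.4 = 1.8
F=8: d̂ = 7 + 4.4·8 = 42.2; r = 43.8 − 42.2 = 1.6
F=9: d̂ = 7 + 4.4·9 = 46.6; r = 46.2 − 46.6 = -0.4
F=12: d̂ = 7 + 4.4·12 = 59.8; r = 56.2 − 59.8 = -3.6
F=14: d̂ = 7 + 4.4·14 = 68.6; r = 70.2 − 68.6 = 1.6
Largest |r| is 3.6 at F = 12, residual -3.6.

r = -3.6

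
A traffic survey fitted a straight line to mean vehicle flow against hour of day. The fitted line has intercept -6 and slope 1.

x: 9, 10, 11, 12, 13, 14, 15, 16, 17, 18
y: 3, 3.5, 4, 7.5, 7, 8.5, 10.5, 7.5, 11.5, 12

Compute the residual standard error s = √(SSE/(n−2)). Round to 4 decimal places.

s = 1.2500

x=9: ŷ = -6 + 9 = 3; e = 3 − 3 = 0
x=10: ŷ = -6 + 10 = 4; e = 3.5 − 4 = -0.5
x=11: ŷ = -6 + 11 = 5; e = 4 − 5 = -1
x=12: ŷ = -6 + 12 = 6; e = 7.5 − 6 = 1.5
x=13: ŷ = -6 + 13 = 7; e = 7 − 7 = 0
x=14: ŷ = -6 + 14 = 8; e = 8.5 − 8 = 0.5
x=15: ŷ = -6 + 15 = 9; e = 10.5 − 9 = 1.5
x=16: ŷ = -6 + 16 = 10; e = 7.5 − 10 = -2.5
x=17: ŷ = -6 + 17 = 11; e = 11.5 − 11 = 0.5
x=18: ŷ = -6 + 18 = 12; e = 12 − 12 = 0
SSE = 0 + 0.25 + 1 + 2.25 + 0 + 0.25 + 2.25 + 6.25 + 0.25 + 0 = 12.5
s = √(12.5/8) = √1.5625 ≈ 1.2500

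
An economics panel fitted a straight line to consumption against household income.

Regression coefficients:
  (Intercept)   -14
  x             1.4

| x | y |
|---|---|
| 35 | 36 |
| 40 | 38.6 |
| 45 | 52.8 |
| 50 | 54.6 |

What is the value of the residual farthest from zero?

x=35: ŷ = -14 + 1.4·35 = 35; r = 36 − 35 = 1
x=40: ŷ = -14 + 1.4·40 = 42; r = 38.6 − 42 = -3.4
x=45: ŷ = -14 + 1.4·45 = 49; r = 52.8 − 49 = 3.8
x=50: ŷ = -14 + 1.4·50 = 56; r = 54.6 − 56 = -1.4
Largest |r| is 3.8 at x = 45, residual 3.8.

r = 3.8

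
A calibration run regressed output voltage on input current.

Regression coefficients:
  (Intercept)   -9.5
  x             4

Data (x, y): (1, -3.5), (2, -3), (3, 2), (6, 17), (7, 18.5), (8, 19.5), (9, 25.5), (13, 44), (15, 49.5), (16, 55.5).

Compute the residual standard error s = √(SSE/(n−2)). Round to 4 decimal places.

x=1: ŷ = -9.5 + 4·1 = -5.5; r = -3.5 − (-5.5) = 2
x=2: ŷ = -9.5 + 4·2 = -1.5; r = -3 − (-1.5) = -1.5
x=3: ŷ = -9.5 + 4·3 = 2.5; r = 2 − 2.5 = -0.5
x=6: ŷ = -9.5 + 4·6 = 14.5; r = 17 − 14.5 = 2.5
x=7: ŷ = -9.5 + 4·7 = 18.5; r = 18.5 − 18.5 = 0
x=8: ŷ = -9.5 + 4·8 = 22.5; r = 19.5 − 22.5 = -3
x=9: ŷ = -9.5 + 4·9 = 26.5; r = 25.5 − 26.5 = -1
x=13: ŷ = -9.5 + 4·13 = 42.5; r = 44 − 42.5 = 1.5
x=15: ŷ = -9.5 + 4·15 = 50.5; r = 49.5 − 50.5 = -1
x=16: ŷ = -9.5 + 4·16 = 54.5; r = 55.5 − 54.5 = 1
SSE = 4 + 2.25 + 0.25 + 6.25 + 0 + 9 + 1 + 2.25 + 1 + 1 = 27
s = √(27/8) = √3.375 ≈ 1.8371

s = 1.8371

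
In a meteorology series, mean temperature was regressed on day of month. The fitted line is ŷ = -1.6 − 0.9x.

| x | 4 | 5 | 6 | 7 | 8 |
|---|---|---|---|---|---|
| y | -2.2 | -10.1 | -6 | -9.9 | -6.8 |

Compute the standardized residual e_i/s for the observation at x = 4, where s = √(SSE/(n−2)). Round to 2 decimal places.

x=4: ŷ = -1.6 − 0.9·4 = -5.2; e = -2.2 − (-5.2) = 3
x=5: ŷ = -1.6 − 0.9·5 = -6.1; e = -10.1 − (-6.1) = -4
x=6: ŷ = -1.6 − 0.9·6 = -7; e = -6 − (-7) = 1
x=7: ŷ = -1.6 − 0.9·7 = -7.9; e = -9.9 − (-7.9) = -2
x=8: ŷ = -1.6 − 0.9·8 = -8.8; e = -6.8 − (-8.8) = 2
SSE = 9 + 16 + 1 + 4 + 4 = 34
s = √(34/3) = 3.3665
e/s = 3 / 3.3665 = 0.89

0.89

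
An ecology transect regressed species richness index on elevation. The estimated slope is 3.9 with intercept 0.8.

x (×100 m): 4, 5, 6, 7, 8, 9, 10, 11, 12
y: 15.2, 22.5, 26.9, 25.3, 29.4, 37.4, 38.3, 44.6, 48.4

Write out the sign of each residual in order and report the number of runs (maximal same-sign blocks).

x=4: ŷ = 0.8 + 3.9·4 = 16.4; r = 15.2 − 16.4 = -1.2
x=5: ŷ = 0.8 + 3.9·5 = 20.3; r = 22.5 − 20.3 = 2.2
x=6: ŷ = 0.8 + 3.9·6 = 24.2; r = 26.9 − 24.2 = 2.7
x=7: ŷ = 0.8 + 3.9·7 = 28.1; r = 25.3 − 28.1 = -2.8
x=8: ŷ = 0.8 + 3.9·8 = 32; r = 29.4 − 32 = -2.6
x=9: ŷ = 0.8 + 3.9·9 = 35.9; r = 37.4 − 35.9 = 1.5
x=10: ŷ = 0.8 + 3.9·10 = 39.8; r = 38.3 − 39.8 = -1.5
x=11: ŷ = 0.8 + 3.9·11 = 43.7; r = 44.6 − 43.7 = 0.9
x=12: ŷ = 0.8 + 3.9·12 = 47.6; r = 48.4 − 47.6 = 0.8
Signs: − + + − − + − + +
Runs: −×1, +×2, −×2, +×1, −×1, +×2 → 6

6 runs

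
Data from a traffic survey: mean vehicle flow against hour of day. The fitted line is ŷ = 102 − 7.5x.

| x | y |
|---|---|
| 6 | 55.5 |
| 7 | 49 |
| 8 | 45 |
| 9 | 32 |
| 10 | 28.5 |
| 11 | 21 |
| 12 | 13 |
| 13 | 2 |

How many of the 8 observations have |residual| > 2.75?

x=6: ŷ = 102 − 7.5·6 = 57; r = 55.5 − 57 = -1.5
x=7: ŷ = 102 − 7.5·7 = 49.5; r = 49 − 49.5 = -0.5
x=8: ŷ = 102 − 7.5·8 = 42; r = 45 − 42 = 3
x=9: ŷ = 102 − 7.5·9 = 34.5; r = 32 − 34.5 = -2.5
x=10: ŷ = 102 − 7.5·10 = 27; r = 28.5 − 27 = 1.5
x=11: ŷ = 102 − 7.5·11 = 19.5; r = 21 − 19.5 = 1.5
x=12: ŷ = 102 − 7.5·12 = 12; r = 13 − 12 = 1
x=13: ŷ = 102 − 7.5·13 = 4.5; r = 2 − 4.5 = -2.5
|r| > 2.75: x=8 (|r|=3) → 1

1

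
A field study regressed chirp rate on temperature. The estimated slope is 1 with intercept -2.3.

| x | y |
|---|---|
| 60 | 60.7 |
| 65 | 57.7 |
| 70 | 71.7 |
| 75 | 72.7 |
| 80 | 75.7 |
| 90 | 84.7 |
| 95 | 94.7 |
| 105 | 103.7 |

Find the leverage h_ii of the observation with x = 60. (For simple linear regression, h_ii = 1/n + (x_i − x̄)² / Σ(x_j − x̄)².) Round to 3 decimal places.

h = 0.360

x̄ = (60 + 65 + 70 + 75 + 80 + 90 + 95 + 105)/8 = 80
Σ(x − x̄)² = 400 + 225 + 100 + 25 + 0 + 100 + 225 + 625 = 1700
h = 1/8 + (-20)²/1700 = 0.125 + 0.235294 = 0.360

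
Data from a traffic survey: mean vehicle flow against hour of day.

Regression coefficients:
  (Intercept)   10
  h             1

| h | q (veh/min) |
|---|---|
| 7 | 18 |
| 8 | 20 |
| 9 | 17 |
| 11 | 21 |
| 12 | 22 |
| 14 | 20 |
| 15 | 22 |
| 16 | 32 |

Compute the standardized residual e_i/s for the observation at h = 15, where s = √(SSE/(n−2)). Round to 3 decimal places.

-0.878

h=7: q̂ = 10 + 7 = 17; e = 18 − 17 = 1
h=8: q̂ = 10 + 8 = 18; e = 20 − 18 = 2
h=9: q̂ = 10 + 9 = 19; e = 17 − 19 = -2
h=11: q̂ = 10 + 11 = 21; e = 21 − 21 = 0
h=12: q̂ = 10 + 12 = 22; e = 22 − 22 = 0
h=14: q̂ = 10 + 14 = 24; e = 20 − 24 = -4
h=15: q̂ = 10 + 15 = 25; e = 22 − 25 = -3
h=16: q̂ = 10 + 16 = 26; e = 32 − 26 = 6
SSE = 1 + 4 + 4 + 0 + 0 + 16 + 9 + 36 = 70
s = √(70/6) = 3.41565
e/s = -3 / 3.41565 = -0.878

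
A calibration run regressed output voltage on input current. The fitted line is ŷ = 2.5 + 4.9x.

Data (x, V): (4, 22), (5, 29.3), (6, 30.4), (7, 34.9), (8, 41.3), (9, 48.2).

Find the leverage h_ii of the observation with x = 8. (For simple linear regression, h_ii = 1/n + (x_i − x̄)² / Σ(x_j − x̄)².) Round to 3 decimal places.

h = 0.295

x̄ = (4 + 5 + 6 + 7 + 8 + 9)/6 = 6.5
Σ(x − x̄)² = 6.25 + 2.25 + 0.25 + 0.25 + 2.25 + 6.25 = 17.5
h = 1/6 + (1.5)²/17.5 = 0.166667 + 0.128571 = 0.295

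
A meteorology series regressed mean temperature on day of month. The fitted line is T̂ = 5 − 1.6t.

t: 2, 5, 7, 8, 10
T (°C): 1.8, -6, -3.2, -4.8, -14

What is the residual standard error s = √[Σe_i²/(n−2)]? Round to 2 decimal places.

s = 3.46

t=2: T̂ = 5 − 1.6·2 = 1.8; e = 1.8 − 1.8 = 0
t=5: T̂ = 5 − 1.6·5 = -3; e = -6 − (-3) = -3
t=7: T̂ = 5 − 1.6·7 = -6.2; e = -3.2 − (-6.2) = 3
t=8: T̂ = 5 − 1.6·8 = -7.8; e = -4.8 − (-7.8) = 3
t=10: T̂ = 5 − 1.6·10 = -11; e = -14 − (-11) = -3
SSE = 0 + 9 + 9 + 9 + 9 = 36
s = √(36/3) = √12 ≈ 3.46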